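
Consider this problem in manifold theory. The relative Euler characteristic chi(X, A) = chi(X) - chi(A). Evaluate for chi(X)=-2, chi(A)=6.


Relative Euler characteristic: chi(X, A) = chi(X) - chi(A).
= -2 - (6) = -8

-8


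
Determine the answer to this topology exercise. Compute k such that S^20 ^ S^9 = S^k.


S^m ^ S^n = S^{m+n}.
k = 20 + 9 = 29

29


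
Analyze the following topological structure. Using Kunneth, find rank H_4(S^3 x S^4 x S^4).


Each S^d has Poincare polynomial 1 + t^d.
The product S^3 x S^4 x S^4 has Poincare polynomial prod(1+t^d_i).
Expanding: b_0=1, b_3=1, b_4=2, b_7=2, b_8=1, b_11=1.
b_4 = 2

2


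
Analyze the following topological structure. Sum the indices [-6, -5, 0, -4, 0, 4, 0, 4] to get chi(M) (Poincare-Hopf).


Poincare-Hopf: chi(M) = sum of indices of zeros.
chi = (-6) + (-5) + (0) + (-4) + (0) + (4) + (0) + (4) = -7

-7


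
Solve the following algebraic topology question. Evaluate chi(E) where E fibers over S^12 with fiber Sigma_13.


chi(S^12) = 2 (n even), chi(Sigma_13) = 2 - 2*13 = -24.
chi(E) = 2 * (-24) = -48

-48


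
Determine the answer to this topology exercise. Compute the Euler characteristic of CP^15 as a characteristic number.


For any closed oriented manifold, <e(TM),[M]> = chi(M).
chi(CP^15) = 15+1 = 16

16


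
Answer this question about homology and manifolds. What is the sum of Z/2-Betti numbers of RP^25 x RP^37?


dim H^*(RP^n; Z/2) = n+1 (one Z/2 in each degree 0..n).
Total Betti number is multiplicative.
Total = (25+1) * (37+1) = 26 * 38 = 988

988


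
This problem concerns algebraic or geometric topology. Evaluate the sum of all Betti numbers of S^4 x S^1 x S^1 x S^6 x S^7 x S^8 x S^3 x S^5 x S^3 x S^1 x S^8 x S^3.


Total Betti number is multiplicative under products.
Each S^d (d>=1) has total Betti number 2.
There are 12 sphere factors.
Total = 2^12 = 4096

4096


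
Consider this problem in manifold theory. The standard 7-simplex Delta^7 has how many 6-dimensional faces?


Delta^7 has 7+1 vertices. A 6-face is a choice of 6+1 vertices.
f_6 = C(7+1, 6+1) = C(8,7) = 8

8


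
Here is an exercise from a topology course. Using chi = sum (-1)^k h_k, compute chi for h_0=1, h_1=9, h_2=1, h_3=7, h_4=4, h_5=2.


Handles of index k contribute (-1)^k to chi (same as CW cells).
chi = (1) + (-9) + (1) + (-7) + (4) + (-2) = -12

-12


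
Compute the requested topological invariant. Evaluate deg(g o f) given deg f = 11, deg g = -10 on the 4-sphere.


Degree is multiplicative under composition: deg(g o f) = deg(g) * deg(f).
= -10 * 11 = -110

-110


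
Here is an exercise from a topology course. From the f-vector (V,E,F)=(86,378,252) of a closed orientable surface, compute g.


chi = V - E + F = 86 - 378 + 252 = -40
For orientable closed surface: chi = 2 - 2g, so g = (2 - chi)/2.
g = (2 - (-40)) / 2 = 42 / 2 = 21

21


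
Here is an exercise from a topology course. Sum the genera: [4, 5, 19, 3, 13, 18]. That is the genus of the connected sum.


Genus is additive under connected sum of orientable surfaces.
g = 4 + 5 + 19 + 3 + 13 + 18 = 62

62


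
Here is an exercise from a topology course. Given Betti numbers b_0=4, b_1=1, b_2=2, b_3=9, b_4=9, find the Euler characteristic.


chi = sum_k (-1)^k b_k.
= (4) + (-1) + (2) + (-9) + (9)
= 5

5


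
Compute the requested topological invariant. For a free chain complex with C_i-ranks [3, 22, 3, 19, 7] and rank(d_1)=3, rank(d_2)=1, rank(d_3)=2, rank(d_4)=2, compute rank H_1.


rank H_k = rank(ker d_k) - rank(im d_{k+1}).
rank(ker d_1) = rank(C_1) - rank(d_1) = 22 - 3 = 19.
rank(im d_{1+1}) = 1.
rank H_1 = 19 - 1 = 18

18


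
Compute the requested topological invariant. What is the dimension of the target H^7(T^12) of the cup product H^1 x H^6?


Cup product: H^p x H^q -> H^{p+q}; here p+q = 1+6 = 7.
rank H^k(T^n) = C(n,k).
C(12,7) = 792

792


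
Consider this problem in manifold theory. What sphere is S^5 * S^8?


Join of spheres: S^m * S^n = S^{m+n+1}.
dim = 5 + 8 + 1 = 14

14


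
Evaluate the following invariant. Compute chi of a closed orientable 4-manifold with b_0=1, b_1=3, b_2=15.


By Poincare duality b_k = b_{4-k}, so full Betti numbers: b_0=1, b_1=3, b_2=15, b_3=3, b_4=1.
chi = sum (-1)^k b_k = 11

11


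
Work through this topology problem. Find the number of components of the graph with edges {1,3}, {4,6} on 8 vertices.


Run DFS/union-find over 8 vertices.
V = 8, E = 2.
Number of components = 6

6


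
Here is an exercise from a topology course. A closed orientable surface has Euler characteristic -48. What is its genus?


chi = 2 - 2g for closed orientable surfaces.
-48 = 2 - 2g
2g = 2 - (-48) = 50
g = 25

25


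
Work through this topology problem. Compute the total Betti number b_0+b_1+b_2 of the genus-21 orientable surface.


For Sigma_21: b_0 = 1, b_1 = 2g = 42, b_2 = 1.
Total = 1 + 42 + 1 = 44

44


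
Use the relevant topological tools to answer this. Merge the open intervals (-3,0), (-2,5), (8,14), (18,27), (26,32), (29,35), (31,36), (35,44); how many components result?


Sort and merge overlapping open intervals.
Merged: (-3,5), (8,14), (18,44).
Number of components = 3

3


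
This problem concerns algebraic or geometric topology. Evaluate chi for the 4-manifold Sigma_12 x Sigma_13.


chi(Sigma_12) = 2 - 2*12 = -22
chi(Sigma_13) = 2 - 2*13 = -24
chi(product) = (-22) * (-24) = 528

528


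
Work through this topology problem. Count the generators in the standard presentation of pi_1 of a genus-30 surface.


Standard presentation: pi_1(Sigma_g) = <a_1,b_1,...,a_g,b_g | [a_1,b_1]...[a_g,b_g] = 1>.
Number of generators = 2g = 2*30 = 60

60


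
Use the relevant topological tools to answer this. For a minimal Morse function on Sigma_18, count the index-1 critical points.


A perfect Morse function has m_k = b_k.
For Sigma_18: b_0=1, b_1=2g=36, b_2=1.
Saddles m_1 = 2g = 36

36


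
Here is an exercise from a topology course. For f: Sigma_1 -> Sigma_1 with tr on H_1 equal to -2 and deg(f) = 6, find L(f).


L(f) = tr(f_0*) - tr(f_1*) + tr(f_2*).
= 1 - (-2) + (6)
= 9

9


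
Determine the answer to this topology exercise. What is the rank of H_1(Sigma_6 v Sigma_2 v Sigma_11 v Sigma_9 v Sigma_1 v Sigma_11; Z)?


For a wedge X v Y: reduced H_k(X v Y) = H_k(X) + H_k(Y).
Each Sigma_g contributes b_1 = 2g.
b_1 = 12 + 4 + 22 + 18 + 2 + 22 = 80

80


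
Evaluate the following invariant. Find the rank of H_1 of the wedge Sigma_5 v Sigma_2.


For a wedge: H_1(A v B) = H_1(A) + H_1(B).
b_1(Sigma_5) = 10, b_1(Sigma_2) = 4.
b_1 = 10 + 4 = 14

14


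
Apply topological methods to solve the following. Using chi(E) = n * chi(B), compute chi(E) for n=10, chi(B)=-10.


For a finite covering: chi(E) = (number of sheets) * chi(B).
chi(E) = 10 * (-10) = -100

-100


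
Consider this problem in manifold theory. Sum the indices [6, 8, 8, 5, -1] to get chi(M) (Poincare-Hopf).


Poincare-Hopf: chi(M) = sum of indices of zeros.
chi = (6) + (8) + (8) + (5) + (-1) = 26

26


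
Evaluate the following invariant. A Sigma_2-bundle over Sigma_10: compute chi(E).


For a fiber bundle F -> E -> B (with CW structure): chi(E) = chi(B) * chi(F).
chi(Sigma_10) = -18, chi(Sigma_2) = -2.
chi(E) = (-18) * (-2) = 36

36


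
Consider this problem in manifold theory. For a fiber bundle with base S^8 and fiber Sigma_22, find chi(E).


chi(S^8) = 2 (n even), chi(Sigma_22) = 2 - 2*22 = -42.
chi(E) = 2 * (-42) = -84

-84


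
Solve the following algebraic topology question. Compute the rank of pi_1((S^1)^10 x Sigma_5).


pi_1(A x B) = pi_1(A) x pi_1(B); rank of abelianization = b_1.
b_1(T^10) = 10, b_1(Sigma_5) = 2*5 = 10.
b_1(product) = 10 + 10 = 20

20


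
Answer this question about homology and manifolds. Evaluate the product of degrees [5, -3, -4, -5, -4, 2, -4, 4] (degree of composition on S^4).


Degree is multiplicative: deg(composition) = product of degrees.
= (5) * (-3) * (-4) * (-5) * (-4) * (2) * (-4) * (4) = -38400

-38400


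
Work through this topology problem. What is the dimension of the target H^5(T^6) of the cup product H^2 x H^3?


Cup product: H^p x H^q -> H^{p+q}; here p+q = 2+3 = 5.
rank H^k(T^n) = C(n,k).
C(6,5) = 6

6


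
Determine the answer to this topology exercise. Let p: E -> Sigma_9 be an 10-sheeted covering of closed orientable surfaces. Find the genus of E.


For an n-sheeted cover: chi(E) = n * chi(B).
chi(Sigma_9) = 2 - 2*9 = -16.
chi(E) = 10 * (-16) = -160.
genus(E) = (2 - chi(E))/2 = (2 - (-160))/2 = 162/2 = 81

81


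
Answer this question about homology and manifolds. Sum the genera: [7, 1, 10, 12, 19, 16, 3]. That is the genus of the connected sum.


Genus is additive under connected sum of orientable surfaces.
g = 7 + 1 + 10 + 12 + 19 + 16 + 3 = 68

68


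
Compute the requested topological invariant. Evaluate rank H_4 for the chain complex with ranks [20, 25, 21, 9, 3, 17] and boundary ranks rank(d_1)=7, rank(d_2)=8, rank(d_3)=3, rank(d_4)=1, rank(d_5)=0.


rank H_k = rank(ker d_k) - rank(im d_{k+1}).
rank(ker d_4) = rank(C_4) - rank(d_4) = 3 - 1 = 2.
rank(im d_{4+1}) = 0.
rank H_4 = 2 - 0 = 2

2


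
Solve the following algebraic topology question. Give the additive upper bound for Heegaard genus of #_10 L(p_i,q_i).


Heegaard genus satisfies g(A#B) <= g(A) + g(B).
Each lens space has g = 1.
Upper bound: 10 * 1 = 10

10


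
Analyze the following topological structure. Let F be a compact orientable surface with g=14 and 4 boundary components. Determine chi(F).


For a compact orientable surface with genus g and b boundary components: chi = 2 - 2g - b.
chi = 2 - 2*14 - 4 = 2 - 28 - 4 = -30

-30


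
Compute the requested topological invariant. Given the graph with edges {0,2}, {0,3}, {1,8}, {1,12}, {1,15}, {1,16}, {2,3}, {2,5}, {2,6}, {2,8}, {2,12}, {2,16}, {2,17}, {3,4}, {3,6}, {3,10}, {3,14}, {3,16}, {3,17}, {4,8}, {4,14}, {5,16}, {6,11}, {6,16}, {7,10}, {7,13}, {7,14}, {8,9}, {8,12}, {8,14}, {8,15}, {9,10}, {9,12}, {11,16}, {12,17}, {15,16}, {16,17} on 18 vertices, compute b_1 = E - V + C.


b_1 = E - V + (number of components).
E = 37, V = 18, components = 1.
b_1 = 37 - 18 + 1 = 20

20


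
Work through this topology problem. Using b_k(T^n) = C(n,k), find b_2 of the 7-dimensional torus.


By the Kunneth formula, b_k(T^n) = C(n,k).
b_2(T^7) = C(7,2).
C(7,2) = 7!/(2!*5!) = 21

21


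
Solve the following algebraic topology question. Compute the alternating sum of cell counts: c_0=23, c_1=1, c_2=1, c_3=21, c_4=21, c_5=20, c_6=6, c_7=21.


chi = sum_k (-1)^k c_k.
= (-1)^0*23 + (-1)^1*1 + (-1)^2*1 + (-1)^3*21 + (-1)^4*21 + (-1)^5*20 + (-1)^6*6 + (-1)^7*21
= (23) + (-1) + (1) + (-21) + (21) + (-20) + (6) + (-21)
= -12

-12


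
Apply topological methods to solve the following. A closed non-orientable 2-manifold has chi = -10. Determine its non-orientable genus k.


chi = 2 - k for closed non-orientable surfaces with k crosscaps.
-10 = 2 - k
k = 2 - (-10) = 12

12


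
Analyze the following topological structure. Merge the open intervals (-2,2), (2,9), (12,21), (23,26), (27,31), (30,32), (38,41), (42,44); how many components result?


Sort and merge overlapping open intervals.
Merged: (-2,2), (2,9), (12,21), (23,26), (27,32), (38,41), (42,44).
Number of components = 7

7


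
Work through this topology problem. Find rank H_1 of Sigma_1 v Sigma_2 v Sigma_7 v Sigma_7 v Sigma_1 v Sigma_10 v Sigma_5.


For a wedge X v Y: reduced H_k(X v Y) = H_k(X) + H_k(Y).
Each Sigma_g contributes b_1 = 2g.
b_1 = 2 + 4 + 14 + 14 + 2 + 20 + 10 = 66

66


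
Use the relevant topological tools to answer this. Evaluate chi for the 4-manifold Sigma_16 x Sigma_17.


chi(Sigma_16) = 2 - 2*16 = -30
chi(Sigma_17) = 2 - 2*17 = -32
chi(product) = (-30) * (-32) = 960

960


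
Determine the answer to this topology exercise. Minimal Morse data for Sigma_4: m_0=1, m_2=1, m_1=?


A perfect Morse function has m_k = b_k.
For Sigma_4: b_0=1, b_1=2g=8, b_2=1.
Saddles m_1 = 2g = 8

8


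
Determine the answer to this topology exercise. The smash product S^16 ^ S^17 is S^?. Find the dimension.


S^m ^ S^n = S^{m+n}.
k = 16 + 17 = 33

33


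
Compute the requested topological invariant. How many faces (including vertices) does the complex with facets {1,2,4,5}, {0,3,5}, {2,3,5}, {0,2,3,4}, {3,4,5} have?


Each maximal simplex on m vertices has 2^m - 1 nonempty faces.
Take the union (dedupe shared faces).
Total distinct faces = 32

32


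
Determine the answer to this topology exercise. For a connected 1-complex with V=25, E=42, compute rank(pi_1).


For a connected graph: rank(pi_1) = b_1 = E - V + 1 = 1 - chi.
chi = V - E = 25 - 42 = -17.
rank = 1 - (-17) = 42 - 25 + 1 = 18

18


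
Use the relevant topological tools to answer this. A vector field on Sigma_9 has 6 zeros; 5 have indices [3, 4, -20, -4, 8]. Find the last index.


Poincare-Hopf: sum of indices = chi(M).
chi(Sigma_9) = 2 - 2*9 = -16.
Sum of known indices = -9.
x = chi - (sum known) = -16 - (-9) = -7

-7


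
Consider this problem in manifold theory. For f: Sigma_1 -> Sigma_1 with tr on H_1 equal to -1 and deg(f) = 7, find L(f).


L(f) = tr(f_0*) - tr(f_1*) + tr(f_2*).
= 1 - (-1) + (7)
= 9

9


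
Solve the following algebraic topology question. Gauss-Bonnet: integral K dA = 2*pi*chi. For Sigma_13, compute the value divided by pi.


Gauss-Bonnet: integral K dA = 2*pi*chi(M).
chi(Sigma_13) = 2 - 2*13 = -24.
(integral K dA)/pi = 2*chi = 2*(-24) = -48

-48


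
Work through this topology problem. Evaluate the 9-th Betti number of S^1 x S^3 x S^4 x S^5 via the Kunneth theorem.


Each S^d has Poincare polynomial 1 + t^d.
The product S^1 x S^3 x S^4 x S^5 has Poincare polynomial prod(1+t^d_i).
Expanding: b_0=1, b_1=1, b_3=1, b_4=2, b_5=2, b_6=1, b_7=1, b_8=2, b_9=2, b_10=1, b_12=1, b_13=1.
b_9 = 2

2


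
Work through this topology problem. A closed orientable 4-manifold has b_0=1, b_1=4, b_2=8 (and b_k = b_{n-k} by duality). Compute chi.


By Poincare duality b_k = b_{4-k}, so full Betti numbers: b_0=1, b_1=4, b_2=8, b_3=4, b_4=1.
chi = sum (-1)^k b_k = 2

2


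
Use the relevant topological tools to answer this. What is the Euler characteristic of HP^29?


HP^29 has one cell in each dimension 0, 4, ..., 4*29 (29+1 cells, all even-dim).
chi = 29 + 1 = 30

30


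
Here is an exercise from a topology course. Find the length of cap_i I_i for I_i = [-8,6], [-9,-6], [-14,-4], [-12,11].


Intersection = [max(a_i), min(b_i)] = [-8, -6].
Length = -6 - -8 = 2

2


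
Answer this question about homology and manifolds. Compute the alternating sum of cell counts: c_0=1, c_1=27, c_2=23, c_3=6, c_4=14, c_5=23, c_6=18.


chi = sum_k (-1)^k c_k.
= (-1)^0*1 + (-1)^1*27 + (-1)^2*23 + (-1)^3*6 + (-1)^4*14 + (-1)^5*23 + (-1)^6*18
= (1) + (-27) + (23) + (-6) + (14) + (-23) + (18)
= 0

0


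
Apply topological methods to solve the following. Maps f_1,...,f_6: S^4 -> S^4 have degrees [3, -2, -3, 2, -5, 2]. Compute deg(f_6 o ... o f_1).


Degree is multiplicative: deg(composition) = product of degrees.
= (3) * (-2) * (-3) * (2) * (-5) * (2) = -360

-360


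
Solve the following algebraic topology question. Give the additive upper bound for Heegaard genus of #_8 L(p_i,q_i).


Heegaard genus satisfies g(A#B) <= g(A) + g(B).
Each lens space has g = 1.
Upper bound: 8 * 1 = 8

8


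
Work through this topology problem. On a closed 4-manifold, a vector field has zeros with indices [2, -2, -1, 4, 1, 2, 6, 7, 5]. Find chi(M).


Poincare-Hopf: chi(M) = sum of indices of zeros.
chi = (2) + (-2) + (-1) + (4) + (1) + (2) + (6) + (7) + (5) = 24

24


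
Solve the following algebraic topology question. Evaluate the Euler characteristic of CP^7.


CP^7 has one cell in each even dimension 0, 2, ..., 2*7 (7+1 cells total).
All cells are even-dimensional, so chi = number of cells.
chi = 7 + 1 = 8

8


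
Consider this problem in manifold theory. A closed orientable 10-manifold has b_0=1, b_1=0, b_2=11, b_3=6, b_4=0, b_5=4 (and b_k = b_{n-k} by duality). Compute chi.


By Poincare duality b_k = b_{10-k}, so full Betti numbers: b_0=1, b_1=0, b_2=11, b_3=6, b_4=0, b_5=4, b_6=0, b_7=6, b_8=11, b_9=0, b_10=1.
chi = sum (-1)^k b_k = 8

8


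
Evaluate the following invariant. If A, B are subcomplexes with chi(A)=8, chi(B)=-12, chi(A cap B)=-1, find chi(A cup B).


chi(A cup B) = chi(A) + chi(B) - chi(A cap B)
= 8 + (-12) - (-1)
= -3

-3


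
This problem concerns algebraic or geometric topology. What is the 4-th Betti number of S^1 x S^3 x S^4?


Each S^d has Poincare polynomial 1 + t^d.
The product S^1 x S^3 x S^4 has Poincare polynomial prod(1+t^d_i).
Expanding: b_0=1, b_1=1, b_3=1, b_4=2, b_5=1, b_7=1, b_8=1.
b_4 = 2

2


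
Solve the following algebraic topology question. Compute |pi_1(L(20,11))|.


pi_1(L(p,q)) = Z/pZ for any q coprime to p.
|pi_1(L(20,11))| = 20

20


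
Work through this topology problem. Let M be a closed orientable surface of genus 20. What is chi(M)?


For a closed orientable surface of genus g: chi = 2 - 2g.
Here g = 20.
chi = 2 - 2*20 = 2 - 40 = -38

-38


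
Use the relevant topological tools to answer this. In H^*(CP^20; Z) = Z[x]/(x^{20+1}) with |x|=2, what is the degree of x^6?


|x| = 2 in H^*(CP^n).
|x^6| = 6 * |x| = 6 * 2 = 12

12


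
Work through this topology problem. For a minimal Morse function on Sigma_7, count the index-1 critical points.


A perfect Morse function has m_k = b_k.
For Sigma_7: b_0=1, b_1=2g=14, b_2=1.
Saddles m_1 = 2g = 14

14


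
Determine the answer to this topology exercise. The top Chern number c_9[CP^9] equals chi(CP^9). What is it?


For any closed oriented manifold, <e(TM),[M]> = chi(M).
chi(CP^9) = 9+1 = 10

10


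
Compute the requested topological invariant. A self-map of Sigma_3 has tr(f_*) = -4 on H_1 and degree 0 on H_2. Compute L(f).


L(f) = tr(f_0*) - tr(f_1*) + tr(f_2*).
= 1 - (-4) + (0)
= 5

5


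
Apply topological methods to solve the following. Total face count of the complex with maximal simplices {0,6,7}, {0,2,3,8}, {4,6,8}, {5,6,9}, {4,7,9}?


Each maximal simplex on m vertices has 2^m - 1 nonempty faces.
Take the union (dedupe shared faces).
Total distinct faces = 36

36


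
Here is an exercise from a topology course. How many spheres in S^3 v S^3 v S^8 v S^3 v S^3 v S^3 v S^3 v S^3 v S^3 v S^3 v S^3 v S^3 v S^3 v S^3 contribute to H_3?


For a wedge of spheres, H_k (k>0) is free on one generator per sphere of dimension k.
Spheres of dimension 3: count = 13.
b_3 = 13

13


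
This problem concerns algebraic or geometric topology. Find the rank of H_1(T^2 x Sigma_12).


pi_1(A x B) = pi_1(A) x pi_1(B); rank of abelianization = b_1.
b_1(T^2) = 2, b_1(Sigma_12) = 2*12 = 24.
b_1(product) = 2 + 24 = 26

26


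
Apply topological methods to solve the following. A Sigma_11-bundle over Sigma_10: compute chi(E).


For a fiber bundle F -> E -> B (with CW structure): chi(E) = chi(B) * chi(F).
chi(Sigma_10) = -18, chi(Sigma_11) = -20.
chi(E) = (-18) * (-20) = 360

360


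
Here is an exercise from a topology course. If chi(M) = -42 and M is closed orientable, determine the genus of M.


chi = 2 - 2g for closed orientable surfaces.
-42 = 2 - 2g
2g = 2 - (-42) = 44
g = 22

22


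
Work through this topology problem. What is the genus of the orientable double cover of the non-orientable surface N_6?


chi(N_6) = 2 - 6 = -4.
Double cover: chi(Sigma_g) = 2 * chi(N_6) = 2*(-4) = -8.
2 - 2g = -8, so g = (2 - (-8))/2 = 10/2 = 5

5


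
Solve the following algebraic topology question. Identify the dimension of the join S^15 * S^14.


Join of spheres: S^m * S^n = S^{m+n+1}.
dim = 15 + 14 + 1 = 30

30


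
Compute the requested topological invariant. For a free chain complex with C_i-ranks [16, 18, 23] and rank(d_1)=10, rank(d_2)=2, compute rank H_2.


rank H_k = rank(ker d_k) - rank(im d_{k+1}).
rank(ker d_2) = rank(C_2) - rank(d_2) = 23 - 2 = 21.
rank(im d_{2+1}) = 0.
rank H_2 = 21 - 0 = 21

21


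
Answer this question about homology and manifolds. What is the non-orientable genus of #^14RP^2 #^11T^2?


Since a >= 1, the sum is non-orientable; each T^2 can be replaced by RP^2 # RP^2 (since T^2#RP^2 = 3RP^2).
Total crosscaps k = 14 + 2*11 = 36.
Check via chi: chi = 14*1 + 11*0 - (14+11-1)*2 = -34 = 2 - k = -34. Consistent.

36


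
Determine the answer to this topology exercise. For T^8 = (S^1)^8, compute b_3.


By the Kunneth formula, b_k(T^n) = C(n,k).
b_3(T^8) = C(8,3).
C(8,3) = 8!/(3!*5!) = 56

56


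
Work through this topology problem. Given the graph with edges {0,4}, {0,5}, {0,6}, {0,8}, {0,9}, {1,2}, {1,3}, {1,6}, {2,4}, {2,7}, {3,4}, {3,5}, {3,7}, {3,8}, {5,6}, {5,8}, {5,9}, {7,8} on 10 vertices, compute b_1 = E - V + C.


b_1 = E - V + (number of components).
E = 18, V = 10, components = 1.
b_1 = 18 - 10 + 1 = 9

9


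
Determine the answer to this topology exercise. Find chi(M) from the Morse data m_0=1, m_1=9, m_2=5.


Morse theory: chi(M) = sum_k (-1)^k m_k where m_k = #(index-k critical points).
= (1) + (-9) + (5) = -3

-3


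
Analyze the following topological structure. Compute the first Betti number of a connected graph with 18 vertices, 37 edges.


For a connected graph: rank(pi_1) = b_1 = E - V + 1 = 1 - chi.
chi = V - E = 18 - 37 = -19.
rank = 1 - (-19) = 37 - 18 + 1 = 20

20


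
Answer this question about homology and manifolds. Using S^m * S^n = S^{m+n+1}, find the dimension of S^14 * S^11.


Join of spheres: S^m * S^n = S^{m+n+1}.
dim = 14 + 11 + 1 = 26

26


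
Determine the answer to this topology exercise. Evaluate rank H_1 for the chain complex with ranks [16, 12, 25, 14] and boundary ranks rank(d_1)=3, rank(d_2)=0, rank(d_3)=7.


rank H_k = rank(ker d_k) - rank(im d_{k+1}).
rank(ker d_1) = rank(C_1) - rank(d_1) = 12 - 3 = 9.
rank(im d_{1+1}) = 0.
rank H_1 = 9 - 0 = 9

9


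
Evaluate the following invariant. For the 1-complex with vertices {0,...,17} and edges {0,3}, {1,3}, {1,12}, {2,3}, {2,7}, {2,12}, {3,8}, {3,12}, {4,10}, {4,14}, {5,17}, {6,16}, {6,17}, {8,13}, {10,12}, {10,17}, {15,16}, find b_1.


b_1 = E - V + (number of components).
E = 17, V = 18, components = 3.
b_1 = 17 - 18 + 3 = 2

2


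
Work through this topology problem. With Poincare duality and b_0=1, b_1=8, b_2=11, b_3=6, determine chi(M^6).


By Poincare duality b_k = b_{6-k}, so full Betti numbers: b_0=1, b_1=8, b_2=11, b_3=6, b_4=11, b_5=8, b_6=1.
chi = sum (-1)^k b_k = 2

2


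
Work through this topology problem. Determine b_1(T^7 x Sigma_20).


pi_1(A x B) = pi_1(A) x pi_1(B); rank of abelianization = b_1.
b_1(T^7) = 7, b_1(Sigma_20) = 2*20 = 40.
b_1(product) = 7 + 40 = 47

47


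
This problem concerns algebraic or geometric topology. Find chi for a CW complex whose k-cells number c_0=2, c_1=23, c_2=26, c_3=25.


chi = sum_k (-1)^k c_k.
= (-1)^0*2 + (-1)^1*23 + (-1)^2*26 + (-1)^3*25
= (2) + (-23) + (26) + (-25)
= -20

-20


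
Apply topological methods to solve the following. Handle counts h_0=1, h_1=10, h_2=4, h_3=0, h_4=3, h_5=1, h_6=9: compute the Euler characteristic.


Handles of index k contribute (-1)^k to chi (same as CW cells).
chi = (1) + (-10) + (4) + (0) + (3) + (-1) + (9) = 6

6


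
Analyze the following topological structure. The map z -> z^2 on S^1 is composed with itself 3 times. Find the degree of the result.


deg(f) = 2. Degree is multiplicative: deg(f^3) = (deg f)^3.
deg(f^3) = (2)^3 = 8

8


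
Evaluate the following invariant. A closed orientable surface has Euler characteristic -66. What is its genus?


chi = 2 - 2g for closed orientable surfaces.
-66 = 2 - 2g
2g = 2 - (-66) = 68
g = 34

34


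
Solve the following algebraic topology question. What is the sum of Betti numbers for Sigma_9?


For Sigma_9: b_0 = 1, b_1 = 2g = 18, b_2 = 1.
Total = 1 + 18 + 1 = 20

20


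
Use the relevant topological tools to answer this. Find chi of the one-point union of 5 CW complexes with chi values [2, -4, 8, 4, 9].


chi(A v B) = chi(A) + chi(B) - 1 (one point identified).
For 5 spaces: chi = (sum chi_i) - (5 - 1).
sum = 19; chi = 19 - 4 = 15

15


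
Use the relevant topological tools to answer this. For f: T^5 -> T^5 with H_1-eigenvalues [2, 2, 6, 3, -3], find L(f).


For a torus self-map: L(f) = det(I - A) where A acts on H_1.
L(f) = (1-2) * (1-2) * (1-6) * (1-3) * (1--3) = -1 * -1 * -5 * -2 * 4 = 40

40


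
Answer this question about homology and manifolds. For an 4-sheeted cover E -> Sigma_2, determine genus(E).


For an n-sheeted cover: chi(E) = n * chi(B).
chi(Sigma_2) = 2 - 2*2 = -2.
chi(E) = 4 * (-2) = -8.
genus(E) = (2 - chi(E))/2 = (2 - (-8))/2 = 10/2 = 5

5


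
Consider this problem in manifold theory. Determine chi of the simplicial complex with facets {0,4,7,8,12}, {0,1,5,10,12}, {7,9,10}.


Enumerate all faces; f-vector: f_0=9, f_1=22, f_2=21, f_3=10, f_4=2.
chi = sum (-1)^k f_k = 0

0


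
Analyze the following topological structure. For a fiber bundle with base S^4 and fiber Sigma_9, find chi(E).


chi(S^4) = 2 (n even), chi(Sigma_9) = 2 - 2*9 = -16.
chi(E) = 2 * (-16) = -32

-32


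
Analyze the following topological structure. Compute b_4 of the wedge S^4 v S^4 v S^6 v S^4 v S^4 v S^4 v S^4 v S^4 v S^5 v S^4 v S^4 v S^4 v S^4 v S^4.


For a wedge of spheres, H_k (k>0) is free on one generator per sphere of dimension k.
Spheres of dimension 4: count = 12.
b_4 = 12

12


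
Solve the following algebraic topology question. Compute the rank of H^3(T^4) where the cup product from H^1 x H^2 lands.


Cup product: H^p x H^q -> H^{p+q}; here p+q = 1+2 = 3.
rank H^k(T^n) = C(n,k).
C(4,3) = 4

4


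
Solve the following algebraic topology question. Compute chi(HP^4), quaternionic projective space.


HP^4 has one cell in each dimension 0, 4, ..., 4*4 (4+1 cells, all even-dim).
chi = 4 + 1 = 5

5


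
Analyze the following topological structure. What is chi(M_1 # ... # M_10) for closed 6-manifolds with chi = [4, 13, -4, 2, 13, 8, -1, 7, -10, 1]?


For n-manifolds: chi(A#B) = chi(A) + chi(B) - chi(S^6).
chi(S^6) = 1 + (-1)^6 = 2.
chi(#) = (sum chi_i) - (10-1)*chi(S^6) = 33 - 9*2 = 15

15


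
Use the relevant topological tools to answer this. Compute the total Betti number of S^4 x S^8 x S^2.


Total Betti number is multiplicative under products.
Each S^d (d>=1) has total Betti number 2.
There are 3 sphere factors.
Total = 2^3 = 8

8


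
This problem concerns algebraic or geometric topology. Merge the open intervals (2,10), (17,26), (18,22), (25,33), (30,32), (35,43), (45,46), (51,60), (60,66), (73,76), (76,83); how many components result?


Sort and merge overlapping open intervals.
Merged: (2,10), (17,33), (35,43), (45,46), (51,60), (60,66), (73,76), (76,83).
Number of components = 8

8


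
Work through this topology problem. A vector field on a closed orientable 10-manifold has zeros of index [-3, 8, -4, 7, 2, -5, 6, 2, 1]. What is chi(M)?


Poincare-Hopf: chi(M) = sum of indices of zeros.
chi = (-3) + (8) + (-4) + (7) + (2) + (-5) + (6) + (2) + (1) = 14

14


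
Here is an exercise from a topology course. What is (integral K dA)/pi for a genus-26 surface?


Gauss-Bonnet: integral K dA = 2*pi*chi(M).
chi(Sigma_26) = 2 - 2*26 = -50.
(integral K dA)/pi = 2*chi = 2*(-50) = -100

-100


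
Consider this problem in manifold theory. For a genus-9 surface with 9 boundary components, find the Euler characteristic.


For a compact orientable surface with genus g and b boundary components: chi = 2 - 2g - b.
chi = 2 - 2*9 - 9 = 2 - 18 - 9 = -25

-25


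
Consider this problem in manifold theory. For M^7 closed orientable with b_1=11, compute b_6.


Poincare duality for closed orientable n-manifolds: b_k = b_{n-k}.
Here n = 7, so b_6 = b_1 = 11

11


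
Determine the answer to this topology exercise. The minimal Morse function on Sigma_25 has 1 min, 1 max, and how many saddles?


A perfect Morse function has m_k = b_k.
For Sigma_25: b_0=1, b_1=2g=50, b_2=1.
Saddles m_1 = 2g = 50

50


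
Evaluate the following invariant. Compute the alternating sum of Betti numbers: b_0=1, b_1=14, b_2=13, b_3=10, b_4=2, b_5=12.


chi = sum_k (-1)^k b_k.
= (1) + (-14) + (13) + (-10) + (2) + (-12)
= -20

-20


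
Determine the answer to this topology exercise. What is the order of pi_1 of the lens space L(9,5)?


pi_1(L(p,q)) = Z/pZ for any q coprime to p.
|pi_1(L(9,5))| = 9

9


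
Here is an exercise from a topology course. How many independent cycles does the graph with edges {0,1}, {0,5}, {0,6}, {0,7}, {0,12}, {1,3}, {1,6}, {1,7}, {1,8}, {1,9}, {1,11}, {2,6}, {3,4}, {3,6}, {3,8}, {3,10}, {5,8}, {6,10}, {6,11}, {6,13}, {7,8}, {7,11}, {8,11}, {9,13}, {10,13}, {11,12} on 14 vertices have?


b_1 = E - V + (number of components).
E = 26, V = 14, components = 1.
b_1 = 26 - 14 + 1 = 13

13


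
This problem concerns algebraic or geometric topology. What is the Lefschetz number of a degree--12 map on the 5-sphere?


On S^5: L(f) = tr(f_0*) + (-1)^5 tr(f_5*) = 1 + (-1)^5 * deg(f).
L(f) = 1 + (-1)^5 * -12 = 1 + 12 = 13

13


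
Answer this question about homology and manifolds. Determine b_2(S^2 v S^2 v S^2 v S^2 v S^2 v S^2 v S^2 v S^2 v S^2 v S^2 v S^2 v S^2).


For a wedge of spheres, H_k (k>0) is free on one generator per sphere of dimension k.
Spheres of dimension 2: count = 12.
b_2 = 12

12


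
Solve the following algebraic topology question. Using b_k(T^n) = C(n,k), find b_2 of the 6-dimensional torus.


By the Kunneth formula, b_k(T^n) = C(n,k).
b_2(T^6) = C(6,2).
C(6,2) = 6!/(2!*4!) = 15

15


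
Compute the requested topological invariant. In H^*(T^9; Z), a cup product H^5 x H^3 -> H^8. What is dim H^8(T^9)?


Cup product: H^p x H^q -> H^{p+q}; here p+q = 5+3 = 8.
rank H^k(T^n) = C(n,k).
C(9,8) = 9

9


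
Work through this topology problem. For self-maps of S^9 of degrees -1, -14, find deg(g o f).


Degree is multiplicative under composition: deg(g o f) = deg(g) * deg(f).
= -14 * -1 = 14

14


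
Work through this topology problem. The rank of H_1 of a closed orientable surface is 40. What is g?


For a closed orientable surface: b_1 = 2g.
40 = 2g
g = 40 / 2 = 20

20


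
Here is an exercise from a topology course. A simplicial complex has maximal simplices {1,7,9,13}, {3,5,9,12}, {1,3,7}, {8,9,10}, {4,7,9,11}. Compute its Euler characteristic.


Enumerate all faces; f-vector: f_0=11, f_1=22, f_2=14, f_3=3.
chi = sum (-1)^k f_k = 0

0


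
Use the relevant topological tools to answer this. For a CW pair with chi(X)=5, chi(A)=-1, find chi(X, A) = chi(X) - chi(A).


Relative Euler characteristic: chi(X, A) = chi(X) - chi(A).
= 5 - (-1) = 6

6


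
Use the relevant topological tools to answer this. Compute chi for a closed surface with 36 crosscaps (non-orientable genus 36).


For a non-orientable closed surface with k crosscaps: chi = 2 - k.
Here k = 36.
chi = 2 - 36 = -34

-34


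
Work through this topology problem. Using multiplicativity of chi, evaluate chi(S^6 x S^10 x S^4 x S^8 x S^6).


chi is multiplicative: chi(X x Y) = chi(X) chi(Y).
Each even-dim sphere has chi = 2. There are 5 factors.
chi = 2^5 = 32

32


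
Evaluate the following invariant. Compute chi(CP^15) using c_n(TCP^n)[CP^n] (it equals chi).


For any closed oriented manifold, <e(TM),[M]> = chi(M).
chi(CP^15) = 15+1 = 16

16


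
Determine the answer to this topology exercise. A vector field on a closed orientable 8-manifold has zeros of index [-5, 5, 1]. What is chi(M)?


Poincare-Hopf: chi(M) = sum of indices of zeros.
chi = (-5) + (5) + (1) = 1

1


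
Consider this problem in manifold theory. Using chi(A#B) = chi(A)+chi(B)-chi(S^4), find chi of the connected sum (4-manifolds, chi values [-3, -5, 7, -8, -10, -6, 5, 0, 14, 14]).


For n-manifolds: chi(A#B) = chi(A) + chi(B) - chi(S^4).
chi(S^4) = 1 + (-1)^4 = 2.
chi(#) = (sum chi_i) - (10-1)*chi(S^4) = 8 - 9*2 = -10

-10


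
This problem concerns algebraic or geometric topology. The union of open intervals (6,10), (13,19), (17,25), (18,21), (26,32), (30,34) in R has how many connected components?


Sort and merge overlapping open intervals.
Merged: (6,10), (13,25), (26,34).
Number of components = 3

3


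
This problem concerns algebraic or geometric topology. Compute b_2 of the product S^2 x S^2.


Each S^d has Poincare polynomial 1 + t^d.
The product S^2 x S^2 has Poincare polynomial prod(1+t^d_i).
Expanding: b_0=1, b_2=2, b_4=1.
b_2 = 2

2


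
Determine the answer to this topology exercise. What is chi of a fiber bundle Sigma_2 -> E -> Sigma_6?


For a fiber bundle F -> E -> B (with CW structure): chi(E) = chi(B) * chi(F).
chi(Sigma_6) = -10, chi(Sigma_2) = -2.
chi(E) = (-10) * (-2) = 20

20


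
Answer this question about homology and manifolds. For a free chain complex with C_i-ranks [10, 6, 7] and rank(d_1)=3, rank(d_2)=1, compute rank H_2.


rank H_k = rank(ker d_k) - rank(im d_{k+1}).
rank(ker d_2) = rank(C_2) - rank(d_2) = 7 - 1 = 6.
rank(im d_{2+1}) = 0.
rank H_2 = 6 - 0 = 6

6


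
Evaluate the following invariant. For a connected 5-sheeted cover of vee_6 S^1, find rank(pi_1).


Nielsen-Schreier: an index-n subgroup of F_r is free of rank 1 + n(r-1).
Equivalently: chi(cover) = n*chi(base); chi(vee_r S^1) = 1 - 6 = -5.
chi(E) = 5*(-5) = -25; rank = 1 - chi(E) = 1 - (-25) = 26.
rank = 1 + 5*(6-1) = 1 + 25 = 26

26


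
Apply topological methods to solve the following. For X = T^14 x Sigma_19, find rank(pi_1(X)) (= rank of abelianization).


pi_1(A x B) = pi_1(A) x pi_1(B); rank of abelianization = b_1.
b_1(T^14) = 14, b_1(Sigma_19) = 2*19 = 38.
b_1(product) = 14 + 38 = 52

52


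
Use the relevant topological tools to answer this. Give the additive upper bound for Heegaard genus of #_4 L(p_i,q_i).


Heegaard genus satisfies g(A#B) <= g(A) + g(B).
Each lens space has g = 1.
Upper bound: 4 * 1 = 4

4


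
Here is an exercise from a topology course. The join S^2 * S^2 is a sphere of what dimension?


Join of spheres: S^m * S^n = S^{m+n+1}.
dim = 2 + 2 + 1 = 5

5


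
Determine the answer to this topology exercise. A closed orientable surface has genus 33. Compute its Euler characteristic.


For a closed orientable surface of genus g: chi = 2 - 2g.
Here g = 33.
chi = 2 - 2*33 = 2 - 66 = -64

-64


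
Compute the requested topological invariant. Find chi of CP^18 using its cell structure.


CP^18 has one cell in each even dimension 0, 2, ..., 2*18 (18+1 cells total).
All cells are even-dimensional, so chi = number of cells.
chi = 18 + 1 = 19

19


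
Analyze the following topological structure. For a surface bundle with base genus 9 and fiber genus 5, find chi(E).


For a fiber bundle F -> E -> B (with CW structure): chi(E) = chi(B) * chi(F).
chi(Sigma_9) = -16, chi(Sigma_5) = -8.
chi(E) = (-16) * (-8) = 128

128


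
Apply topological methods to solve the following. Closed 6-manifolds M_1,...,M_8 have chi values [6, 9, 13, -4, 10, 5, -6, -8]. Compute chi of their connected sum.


For n-manifolds: chi(A#B) = chi(A) + chi(B) - chi(S^6).
chi(S^6) = 1 + (-1)^6 = 2.
chi(#) = (sum chi_i) - (8-1)*chi(S^6) = 25 - 7*2 = 11

11


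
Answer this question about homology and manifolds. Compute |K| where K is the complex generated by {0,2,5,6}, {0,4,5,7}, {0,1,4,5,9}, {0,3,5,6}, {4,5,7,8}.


Each maximal simplex on m vertices has 2^m - 1 nonempty faces.
Take the union (dedupe shared faces).
Total distinct faces = 67

67


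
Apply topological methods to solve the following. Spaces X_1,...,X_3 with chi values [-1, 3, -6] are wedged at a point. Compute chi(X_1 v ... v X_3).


chi(A v B) = chi(A) + chi(B) - 1 (one point identified).
For 3 spaces: chi = (sum chi_i) - (3 - 1).
sum = -4; chi = -4 - 2 = -6

-6


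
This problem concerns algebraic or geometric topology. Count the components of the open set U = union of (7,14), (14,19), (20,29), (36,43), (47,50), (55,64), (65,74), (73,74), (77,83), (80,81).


Sort and merge overlapping open intervals.
Merged: (7,14), (14,19), (20,29), (36,43), (47,50), (55,64), (65,74), (77,83).
Number of components = 8

8


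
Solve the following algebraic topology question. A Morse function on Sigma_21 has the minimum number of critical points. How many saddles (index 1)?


A perfect Morse function has m_k = b_k.
For Sigma_21: b_0=1, b_1=2g=42, b_2=1.
Saddles m_1 = 2g = 42

42


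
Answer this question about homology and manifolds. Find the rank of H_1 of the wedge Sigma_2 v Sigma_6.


For a wedge: H_1(A v B) = H_1(A) + H_1(B).
b_1(Sigma_2) = 4, b_1(Sigma_6) = 12.
b_1 = 4 + 12 = 16

16


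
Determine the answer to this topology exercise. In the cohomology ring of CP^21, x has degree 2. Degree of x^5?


|x| = 2 in H^*(CP^n).
|x^5| = 5 * |x| = 5 * 2 = 10

10


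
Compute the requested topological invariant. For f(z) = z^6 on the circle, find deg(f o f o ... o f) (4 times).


deg(f) = 6. Degree is multiplicative: deg(f^4) = (deg f)^4.
deg(f^4) = (6)^4 = 1296

1296


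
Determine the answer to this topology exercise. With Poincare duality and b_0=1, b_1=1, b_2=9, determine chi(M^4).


By Poincare duality b_k = b_{4-k}, so full Betti numbers: b_0=1, b_1=1, b_2=9, b_3=1, b_4=1.
chi = sum (-1)^k b_k = 9

9


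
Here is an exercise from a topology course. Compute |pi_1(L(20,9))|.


pi_1(L(p,q)) = Z/pZ for any q coprime to p.
|pi_1(L(20,9))| = 20

20


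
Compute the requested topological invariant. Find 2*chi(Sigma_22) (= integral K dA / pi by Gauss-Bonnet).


Gauss-Bonnet: integral K dA = 2*pi*chi(M).
chi(Sigma_22) = 2 - 2*22 = -42.
(integral K dA)/pi = 2*chi = 2*(-42) = -84

-84


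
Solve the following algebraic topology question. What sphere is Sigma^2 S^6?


Each suspension raises dimension by 1: Sigma S^n = S^{n+1}.
Sigma^2 S^6 = S^{6+2} = S^8

8


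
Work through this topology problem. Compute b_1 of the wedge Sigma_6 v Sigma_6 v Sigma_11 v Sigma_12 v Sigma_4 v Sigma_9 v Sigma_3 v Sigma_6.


For a wedge X v Y: reduced H_k(X v Y) = H_k(X) + H_k(Y).
Each Sigma_g contributes b_1 = 2g.
b_1 = 12 + 12 + 22 + 24 + 8 + 18 + 6 + 12 = 114

114


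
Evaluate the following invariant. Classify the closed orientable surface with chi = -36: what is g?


chi = 2 - 2g for closed orientable surfaces.
-36 = 2 - 2g
2g = 2 - (-36) = 38
g = 19

19


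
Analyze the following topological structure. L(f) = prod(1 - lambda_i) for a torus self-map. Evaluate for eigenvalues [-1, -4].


For a torus self-map: L(f) = det(I - A) where A acts on H_1.
L(f) = (1--1) * (1--4) = 2 * 5 = 10

10


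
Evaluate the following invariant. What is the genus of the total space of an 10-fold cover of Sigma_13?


For an n-sheeted cover: chi(E) = n * chi(B).
chi(Sigma_13) = 2 - 2*13 = -24.
chi(E) = 10 * (-24) = -240.
genus(E) = (2 - chi(E))/2 = (2 - (-240))/2 = 242/2 = 121

121


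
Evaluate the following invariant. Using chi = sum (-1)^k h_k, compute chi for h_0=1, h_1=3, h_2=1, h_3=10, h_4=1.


Handles of index k contribute (-1)^k to chi (same as CW cells).
chi = (1) + (-3) + (1) + (-10) + (1) = -10

-10


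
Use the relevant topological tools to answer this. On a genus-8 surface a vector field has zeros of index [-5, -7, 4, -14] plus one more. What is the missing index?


Poincare-Hopf: sum of indices = chi(M).
chi(Sigma_8) = 2 - 2*8 = -14.
Sum of known indices = -22.
x = chi - (sum known) = -14 - (-22) = 8

8


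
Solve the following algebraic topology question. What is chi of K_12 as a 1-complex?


K_12: V = 12, E = C(12,2) = 66.
chi = V - E = 12 - 66 = -54

-54


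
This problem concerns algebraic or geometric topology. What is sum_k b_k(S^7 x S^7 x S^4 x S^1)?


Total Betti number is multiplicative under products.
Each S^d (d>=1) has total Betti number 2.
There are 4 sphere factors.
Total = 2^4 = 16

16
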